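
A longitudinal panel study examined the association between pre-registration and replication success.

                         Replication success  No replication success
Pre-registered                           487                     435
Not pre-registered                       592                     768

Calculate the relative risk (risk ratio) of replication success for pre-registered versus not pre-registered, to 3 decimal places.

1.213

Cells: a = 487, b = 435, c = 592, d = 768.
Risk in exposed = 487/922 = 0.52820; risk in unexposed = 592/1360 = 0.43529.
RR = 0.52820 / 0.43529 = 1.21343
The risk among the exposed is 1.21 times that among the unexposed.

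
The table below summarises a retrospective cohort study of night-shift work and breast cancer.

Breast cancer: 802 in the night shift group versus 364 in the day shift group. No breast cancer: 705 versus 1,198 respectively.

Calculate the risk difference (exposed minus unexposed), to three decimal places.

From the description: a = 802, b = 705, c = 364, d = 1198.
Risk in exposed = 802/1507 = 0.532183; risk in unexposed = 364/1562 = 0.233035.
Risk difference = 0.532183 − 0.233035 = 0.299149

0.299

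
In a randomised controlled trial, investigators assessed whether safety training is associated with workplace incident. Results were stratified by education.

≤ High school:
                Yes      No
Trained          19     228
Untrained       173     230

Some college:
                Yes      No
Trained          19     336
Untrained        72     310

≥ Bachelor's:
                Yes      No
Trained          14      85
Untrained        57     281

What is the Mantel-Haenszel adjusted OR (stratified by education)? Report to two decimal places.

0.23

OR_MH = Σ(aᵢdᵢ/nᵢ) / Σ(bᵢcᵢ/nᵢ), where nᵢ is the stratum total.
Stratum 1 (≤ High school): n = 650; a·d/n = 19·230/650 = 6.7231; b·c/n = 228·173/650 = 60.6831
Stratum 2 (Some college): n = 737; a·d/n = 19·310/737 = 7.9919; b·c/n = 336·72/737 = 32.8250
Stratum 3 (≥ Bachelor's): n = 437; a·d/n = 14·281/437 = 9.0023; b·c/n = 85·57/437 = 11.0870
OR_MH = (6.7231 + 7.9919 + 9.0023) / (60.6831 + 32.8250 + 11.0870) = 23.7172 / 104.5950 = 0.22675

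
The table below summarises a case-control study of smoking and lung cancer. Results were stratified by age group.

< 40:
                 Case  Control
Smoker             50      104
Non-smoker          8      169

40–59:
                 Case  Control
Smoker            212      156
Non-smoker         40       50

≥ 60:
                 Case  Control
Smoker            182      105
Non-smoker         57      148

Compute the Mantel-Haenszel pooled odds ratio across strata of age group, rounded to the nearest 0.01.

3.65

OR_MH = Σ(aᵢdᵢ/nᵢ) / Σ(bᵢcᵢ/nᵢ), where nᵢ is the stratum total.
Stratum 1 (< 40): n = 331; a·d/n = 50·169/331 = 25.5287; b·c/n = 104·8/331 = 2.5136
Stratum 2 (40–59): n = 458; a·d/n = 212·50/458 = 23.1441; b·c/n = 156·40/458 = 13.6245
Stratum 3 (≥ 60): n = 492; a·d/n = 182·148/492 = 54.7480; b·c/n = 105·57/492 = 12.1646
OR_MH = (25.5287 + 23.1441 + 54.7480) / (2.5136 + 13.6245 + 12.1646) = 103.4208 / 28.3027 = 3.65410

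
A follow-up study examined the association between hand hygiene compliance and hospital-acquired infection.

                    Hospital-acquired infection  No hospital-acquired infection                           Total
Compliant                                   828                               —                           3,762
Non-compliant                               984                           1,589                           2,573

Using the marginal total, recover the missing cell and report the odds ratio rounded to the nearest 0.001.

The missing cell is in the exposed row: 3762 − 828 = 2934.
So a = 828, b = 2934, c = 984, d = 1589.
OR = (a·d)/(b·c) = (828 × 1589) / (2934 × 984) = 1315692 / 2887056 = 0.45572

0.456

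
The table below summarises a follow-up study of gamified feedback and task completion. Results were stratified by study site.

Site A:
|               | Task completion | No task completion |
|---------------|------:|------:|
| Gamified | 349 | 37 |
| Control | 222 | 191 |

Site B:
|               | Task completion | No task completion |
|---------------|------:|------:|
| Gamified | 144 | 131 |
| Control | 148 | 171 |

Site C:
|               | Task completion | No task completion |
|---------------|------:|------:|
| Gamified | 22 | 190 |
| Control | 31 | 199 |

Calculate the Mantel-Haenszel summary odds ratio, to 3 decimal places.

2.396

OR_MH = Σ(aᵢdᵢ/nᵢ) / Σ(bᵢcᵢ/nᵢ), where nᵢ is the stratum total.
Stratum 1 (Site A): n = 799; a·d/n = 349·191/799 = 83.4280; b·c/n = 37·222/799 = 10.2804
Stratum 2 (Site B): n = 594; a·d/n = 144·171/594 = 41.4545; b·c/n = 131·148/594 = 32.6397
Stratum 3 (Site C): n = 442; a·d/n = 22·199/442 = 9.9050; b·c/n = 190·31/442 = 13.3258
OR_MH = (83.4280 + 41.4545 + 9.9050) / (10.2804 + 32.6397 + 13.3258) = 134.7876 / 56.2459 = 2.39640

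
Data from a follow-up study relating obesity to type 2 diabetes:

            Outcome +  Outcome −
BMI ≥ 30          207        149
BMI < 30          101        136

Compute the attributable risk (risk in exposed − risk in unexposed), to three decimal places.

Cells: a = 207, b = 149, c = 101, d = 136.
Risk in exposed = 207/356 = 0.581461; risk in unexposed = 101/237 = 0.426160.
Risk difference = 0.581461 − 0.426160 = 0.155300

0.155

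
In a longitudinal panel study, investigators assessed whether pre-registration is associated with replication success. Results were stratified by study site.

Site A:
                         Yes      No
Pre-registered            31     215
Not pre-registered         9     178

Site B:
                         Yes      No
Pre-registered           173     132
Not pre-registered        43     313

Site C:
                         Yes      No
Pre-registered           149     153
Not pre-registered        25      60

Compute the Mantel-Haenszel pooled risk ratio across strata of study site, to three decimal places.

3.133

RR_MH = Σ(aᵢ·n₀ᵢ/nᵢ) / Σ(cᵢ·n₁ᵢ/nᵢ), with n₁ᵢ = aᵢ+bᵢ (exposed), n₀ᵢ = cᵢ+dᵢ (unexposed), nᵢ = n₁ᵢ+n₀ᵢ.
Stratum 1 (Site A): n₁ = 246, n₀ = 187, n = 433; a·n₀/n = 31·187/433 = 13.3880; c·n₁/n = 9·246/433 = 5.1132
Stratum 2 (Site B): n₁ = 305, n₀ = 356, n = 661; a·n₀/n = 173·356/661 = 93.1740; c·n₁/n = 43·305/661 = 19.8411
Stratum 3 (Site C): n₁ = 302, n₀ = 85, n = 387; a·n₀/n = 149·85/387 = 32.7261; c·n₁/n = 25·302/387 = 19.5090
RR_MH = (13.3880 + 93.1740 + 32.7261) / (5.1132 + 19.8411 + 19.5090) = 139.2881 / 44.4634 = 3.13265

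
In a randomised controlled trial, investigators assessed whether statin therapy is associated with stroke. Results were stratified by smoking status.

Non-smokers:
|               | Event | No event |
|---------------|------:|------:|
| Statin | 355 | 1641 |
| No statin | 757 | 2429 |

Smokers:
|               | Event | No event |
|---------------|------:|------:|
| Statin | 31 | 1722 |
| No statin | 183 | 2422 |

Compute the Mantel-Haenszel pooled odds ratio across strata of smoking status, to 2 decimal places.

OR_MH = Σ(aᵢdᵢ/nᵢ) / Σ(bᵢcᵢ/nᵢ), where nᵢ is the stratum total.
Stratum 1 (Non-smokers): n = 5182; a·d/n = 355·2429/5182 = 166.4020; b·c/n = 1641·757/5182 = 239.7215
Stratum 2 (Smokers): n = 4358; a·d/n = 31·2422/4358 = 17.2285; b·c/n = 1722·183/4358 = 72.3098
OR_MH = (166.4020 + 17.2285) / (239.7215 + 72.3098) = 183.6305 / 312.0313 = 0.58850

0.59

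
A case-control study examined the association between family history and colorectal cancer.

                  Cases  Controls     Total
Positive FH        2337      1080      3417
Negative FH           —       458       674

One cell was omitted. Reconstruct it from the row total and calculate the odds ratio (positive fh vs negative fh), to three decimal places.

4.588

The missing cell is in the unexposed row: 674 − 458 = 216.
So a = 2337, b = 1080, c = 216, d = 458.
OR = (a·d)/(b·c) = (2337 × 458) / (1080 × 216) = 1070346 / 233280 = 4.58825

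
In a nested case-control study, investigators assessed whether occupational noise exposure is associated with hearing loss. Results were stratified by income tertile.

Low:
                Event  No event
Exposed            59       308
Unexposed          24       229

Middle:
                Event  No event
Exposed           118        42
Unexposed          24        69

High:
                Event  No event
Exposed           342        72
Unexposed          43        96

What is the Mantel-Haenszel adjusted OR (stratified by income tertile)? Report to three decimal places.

5.271

OR_MH = Σ(aᵢdᵢ/nᵢ) / Σ(bᵢcᵢ/nᵢ), where nᵢ is the stratum total.
Stratum 1 (Low): n = 620; a·d/n = 59·229/620 = 21.7919; b·c/n = 308·24/620 = 11.9226
Stratum 2 (Middle): n = 253; a·d/n = 118·69/253 = 32.1818; b·c/n = 42·24/253 = 3.9842
Stratum 3 (High): n = 553; a·d/n = 342·96/553 = 59.3707; b·c/n = 72·43/553 = 5.5986
OR_MH = (21.7919 + 32.1818 + 59.3707) / (11.9226 + 3.9842 + 5.5986) = 113.3445 / 21.5053 = 5.27053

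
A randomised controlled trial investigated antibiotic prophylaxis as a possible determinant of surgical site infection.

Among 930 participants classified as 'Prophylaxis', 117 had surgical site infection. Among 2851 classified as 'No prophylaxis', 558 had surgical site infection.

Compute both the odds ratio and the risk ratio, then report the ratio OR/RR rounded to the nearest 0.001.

From the description: a = 117, b = 813, c = 558, d = 2293.
OR = (117·2293)/(813·558) = 268281/453654 = 0.59138
Risk in exposed = 117/930 = 0.12581; risk in unexposed = 558/2851 = 0.19572; RR = 0.64279
OR/RR = 0.59138 / 0.64279 = 0.92002
The outcome is not rare, so the OR lies further from 1 than the RR.

0.920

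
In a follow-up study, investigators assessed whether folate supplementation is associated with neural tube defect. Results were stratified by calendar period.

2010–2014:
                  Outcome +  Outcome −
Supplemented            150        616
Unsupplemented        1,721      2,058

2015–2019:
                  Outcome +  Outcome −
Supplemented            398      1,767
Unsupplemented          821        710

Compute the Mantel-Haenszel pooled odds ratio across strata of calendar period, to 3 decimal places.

0.231

OR_MH = Σ(aᵢdᵢ/nᵢ) / Σ(bᵢcᵢ/nᵢ), where nᵢ is the stratum total.
Stratum 1 (2010–2014): n = 4545; a·d/n = 150·2058/4545 = 67.9208; b·c/n = 616·1721/4545 = 233.2532
Stratum 2 (2015–2019): n = 3696; a·d/n = 398·710/3696 = 76.4556; b·c/n = 1767·821/3696 = 392.5073
OR_MH = (67.9208 + 76.4556) / (233.2532 + 392.5073) = 144.3764 / 625.7606 = 0.23072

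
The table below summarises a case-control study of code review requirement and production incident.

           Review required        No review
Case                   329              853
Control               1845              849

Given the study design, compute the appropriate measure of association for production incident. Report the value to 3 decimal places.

0.177

Reading the table with exposure as columns: a = 329 (Review required, case), b = 1845 (Review required, non-case), c = 853 (No review, case), d = 849.
This is a case-control study: participants were sampled on outcome status, so risks in the source population cannot be estimated directly — relative risk is not valid here. The odds ratio is the appropriate measure.
OR = (a·d)/(b·c) = (329 × 849) / (1845 × 853) = 279321 / 1573785 = 0.17748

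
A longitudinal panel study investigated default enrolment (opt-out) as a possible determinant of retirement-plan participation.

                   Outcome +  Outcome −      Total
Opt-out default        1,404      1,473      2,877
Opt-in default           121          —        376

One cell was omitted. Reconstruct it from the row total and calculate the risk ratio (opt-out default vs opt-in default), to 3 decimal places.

1.516

The missing cell is in the unexposed row: 376 − 121 = 255.
So a = 1404, b = 1473, c = 121, d = 255.
RR = [a/(a+b)] / [c/(c+d)] = (1404/2877) / (121/376) = 0.48801/0.32181 = 1.51646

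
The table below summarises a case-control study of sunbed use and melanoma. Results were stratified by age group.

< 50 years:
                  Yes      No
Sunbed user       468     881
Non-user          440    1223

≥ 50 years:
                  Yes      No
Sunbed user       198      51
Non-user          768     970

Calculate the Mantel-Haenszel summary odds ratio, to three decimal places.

OR_MH = Σ(aᵢdᵢ/nᵢ) / Σ(bᵢcᵢ/nᵢ), where nᵢ is the stratum total.
Stratum 1 (< 50 years): n = 3012; a·d/n = 468·1223/3012 = 190.0279; b·c/n = 881·440/3012 = 128.6985
Stratum 2 (≥ 50 years): n = 1987; a·d/n = 198·970/1987 = 96.6583; b·c/n = 51·768/1987 = 19.7121
OR_MH = (190.0279 + 96.6583) / (128.6985 + 19.7121) = 286.6862 / 148.4107 = 1.93171

1.932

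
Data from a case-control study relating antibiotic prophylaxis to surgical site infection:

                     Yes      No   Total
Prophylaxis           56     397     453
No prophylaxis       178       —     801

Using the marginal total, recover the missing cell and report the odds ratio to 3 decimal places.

0.494

The missing cell is in the unexposed row: 801 − 178 = 623.
So a = 56, b = 397, c = 178, d = 623.
OR = (a·d)/(b·c) = (56 × 623) / (397 × 178) = 34888 / 70666 = 0.49370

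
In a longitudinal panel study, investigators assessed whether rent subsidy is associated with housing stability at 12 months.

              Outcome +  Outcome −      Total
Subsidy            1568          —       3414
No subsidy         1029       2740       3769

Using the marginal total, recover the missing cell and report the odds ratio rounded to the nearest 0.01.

2.26

The missing cell is in the exposed row: 3414 − 1568 = 1846.
So a = 1568, b = 1846, c = 1029, d = 2740.
OR = (a·d)/(b·c) = (1568 × 2740) / (1846 × 1029) = 4296320 / 1899534 = 2.26178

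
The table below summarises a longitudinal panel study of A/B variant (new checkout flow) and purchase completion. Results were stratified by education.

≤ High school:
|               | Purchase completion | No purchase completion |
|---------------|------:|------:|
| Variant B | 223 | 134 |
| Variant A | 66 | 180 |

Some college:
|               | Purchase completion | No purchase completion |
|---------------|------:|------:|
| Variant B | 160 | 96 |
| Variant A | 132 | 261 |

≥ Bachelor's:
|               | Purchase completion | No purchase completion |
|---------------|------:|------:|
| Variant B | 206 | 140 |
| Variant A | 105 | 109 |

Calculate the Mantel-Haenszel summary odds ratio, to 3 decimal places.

OR_MH = Σ(aᵢdᵢ/nᵢ) / Σ(bᵢcᵢ/nᵢ), where nᵢ is the stratum total.
Stratum 1 (≤ High school): n = 603; a·d/n = 223·180/603 = 66.5672; b·c/n = 134·66/603 = 14.6667
Stratum 2 (Some college): n = 649; a·d/n = 160·261/649 = 64.3451; b·c/n = 96·132/649 = 19.5254
Stratum 3 (≥ Bachelor's): n = 560; a·d/n = 206·109/560 = 40.0964; b·c/n = 140·105/560 = 26.2500
OR_MH = (66.5672 + 64.3451 + 40.0964) / (14.6667 + 19.5254 + 26.2500) = 171.0087 / 60.4421 = 2.82930

2.829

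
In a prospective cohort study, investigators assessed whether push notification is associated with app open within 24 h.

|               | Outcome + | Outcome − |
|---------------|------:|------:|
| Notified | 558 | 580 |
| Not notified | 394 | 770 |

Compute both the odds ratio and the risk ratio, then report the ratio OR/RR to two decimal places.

1.30

Cells: a = 558, b = 580, c = 394, d = 770.
OR = (558·770)/(580·394) = 429660/228520 = 1.88019
Risk in exposed = 558/1138 = 0.49033; risk in unexposed = 394/1164 = 0.33849; RR = 1.44860
OR/RR = 1.88019 / 1.44860 = 1.29793
The outcome is not rare, so the OR lies further from 1 than the RR.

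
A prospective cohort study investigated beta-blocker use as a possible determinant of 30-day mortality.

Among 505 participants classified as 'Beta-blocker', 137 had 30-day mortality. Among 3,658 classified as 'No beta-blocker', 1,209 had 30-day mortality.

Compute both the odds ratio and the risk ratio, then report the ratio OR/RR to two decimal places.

0.92

From the description: a = 137, b = 368, c = 1209, d = 2449.
OR = (137·2449)/(368·1209) = 335513/444912 = 0.75411
Risk in exposed = 137/505 = 0.27129; risk in unexposed = 1209/3658 = 0.33051; RR = 0.82082
OR/RR = 0.75411 / 0.82082 = 0.91873
The outcome is not rare, so the OR lies further from 1 than the RR.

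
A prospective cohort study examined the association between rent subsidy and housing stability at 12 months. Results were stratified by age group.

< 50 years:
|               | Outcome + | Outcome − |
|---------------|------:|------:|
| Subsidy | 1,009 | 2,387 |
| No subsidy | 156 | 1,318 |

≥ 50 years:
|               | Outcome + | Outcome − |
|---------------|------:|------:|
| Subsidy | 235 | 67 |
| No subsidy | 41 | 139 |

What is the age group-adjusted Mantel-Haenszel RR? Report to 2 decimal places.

RR_MH = Σ(aᵢ·n₀ᵢ/nᵢ) / Σ(cᵢ·n₁ᵢ/nᵢ), with n₁ᵢ = aᵢ+bᵢ (exposed), n₀ᵢ = cᵢ+dᵢ (unexposed), nᵢ = n₁ᵢ+n₀ᵢ.
Stratum 1 (< 50 years): n₁ = 3396, n₀ = 1474, n = 4870; a·n₀/n = 1009·1474/4870 = 305.3934; c·n₁/n = 156·3396/4870 = 108.7836
Stratum 2 (≥ 50 years): n₁ = 302, n₀ = 180, n = 482; a·n₀/n = 235·180/482 = 87.7593; c·n₁/n = 41·302/482 = 25.6888
RR_MH = (305.3934 + 87.7593) / (108.7836 + 25.6888) = 393.1528 / 134.4724 = 2.92367

2.92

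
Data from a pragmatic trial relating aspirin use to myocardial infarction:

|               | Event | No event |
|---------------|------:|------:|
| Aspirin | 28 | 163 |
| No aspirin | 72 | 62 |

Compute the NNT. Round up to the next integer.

3

Risk in treated group = 28/191 = 0.14660; risk in control = 72/134 = 0.53731.
Absolute risk reduction = 0.53731 − 0.14660 = 0.39072
NNT = 1 / ARR = 1 / 0.39072 = 2.559 → round up → 3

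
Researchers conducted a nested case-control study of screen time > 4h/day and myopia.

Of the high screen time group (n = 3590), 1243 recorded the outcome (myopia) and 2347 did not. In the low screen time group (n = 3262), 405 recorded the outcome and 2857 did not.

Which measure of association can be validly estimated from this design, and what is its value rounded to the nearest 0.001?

From the description: a = 1243, b = 2347, c = 405, d = 2857.
This is a nested case-control study: participants were sampled on outcome status, so risks in the source population cannot be estimated directly — relative risk is not valid here. The odds ratio is the appropriate measure.
OR = (a·d)/(b·c) = (1243 × 2857) / (2347 × 405) = 3551251 / 950535 = 3.73605

3.736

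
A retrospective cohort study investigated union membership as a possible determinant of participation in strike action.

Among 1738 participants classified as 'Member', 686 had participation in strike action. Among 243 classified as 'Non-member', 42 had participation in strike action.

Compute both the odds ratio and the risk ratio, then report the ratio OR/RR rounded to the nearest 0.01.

1.37

From the description: a = 686, b = 1052, c = 42, d = 201.
OR = (686·201)/(1052·42) = 137886/44184 = 3.12072
Risk in exposed = 686/1738 = 0.39471; risk in unexposed = 42/243 = 0.17284; RR = 2.28366
OR/RR = 3.12072 / 2.28366 = 1.36654
The outcome is not rare, so the OR lies further from 1 than the RR.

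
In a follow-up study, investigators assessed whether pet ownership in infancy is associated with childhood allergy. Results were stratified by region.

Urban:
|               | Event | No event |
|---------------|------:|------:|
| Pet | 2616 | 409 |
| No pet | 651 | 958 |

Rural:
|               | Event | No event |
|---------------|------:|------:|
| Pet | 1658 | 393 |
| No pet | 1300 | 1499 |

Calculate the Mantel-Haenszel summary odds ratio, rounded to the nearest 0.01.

OR_MH = Σ(aᵢdᵢ/nᵢ) / Σ(bᵢcᵢ/nᵢ), where nᵢ is the stratum total.
Stratum 1 (Urban): n = 4634; a·d/n = 2616·958/4634 = 540.8131; b·c/n = 409·651/4634 = 57.4577
Stratum 2 (Rural): n = 4850; a·d/n = 1658·1499/4850 = 512.4416; b·c/n = 393·1300/4850 = 105.3402
OR_MH = (540.8131 + 512.4416) / (57.4577 + 105.3402) = 1053.2548 / 162.7979 = 6.46971

6.47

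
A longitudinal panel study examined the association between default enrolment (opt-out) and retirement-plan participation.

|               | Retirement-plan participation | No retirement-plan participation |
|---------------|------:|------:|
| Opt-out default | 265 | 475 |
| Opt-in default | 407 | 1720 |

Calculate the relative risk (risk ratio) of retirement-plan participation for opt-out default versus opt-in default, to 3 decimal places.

1.871

Cells: a = 265, b = 475, c = 407, d = 1720.
Risk in exposed = 265/740 = 0.35811; risk in unexposed = 407/2127 = 0.19135.
RR = 0.35811 / 0.19135 = 1.87149
The risk among the exposed is 1.87 times that among the unexposed.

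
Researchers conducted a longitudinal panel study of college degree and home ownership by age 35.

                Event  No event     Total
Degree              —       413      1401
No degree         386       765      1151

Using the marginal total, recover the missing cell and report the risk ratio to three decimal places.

2.103

The missing cell is in the exposed row: 1401 − 413 = 988.
So a = 988, b = 413, c = 386, d = 765.
RR = [a/(a+b)] / [c/(c+d)] = (988/1401) / (386/1151) = 0.70521/0.33536 = 2.10284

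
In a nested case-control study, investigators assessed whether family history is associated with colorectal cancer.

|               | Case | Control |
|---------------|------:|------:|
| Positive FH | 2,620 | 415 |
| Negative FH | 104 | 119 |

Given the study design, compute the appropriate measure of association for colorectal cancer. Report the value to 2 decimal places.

Cells: a = 2620, b = 415, c = 104, d = 119.
This is a nested case-control study: participants were sampled on outcome status, so risks in the source population cannot be estimated directly — relative risk is not valid here. The odds ratio is the appropriate measure.
OR = (a·d)/(b·c) = (2620 × 119) / (415 × 104) = 311780 / 43160 = 7.22382

7.22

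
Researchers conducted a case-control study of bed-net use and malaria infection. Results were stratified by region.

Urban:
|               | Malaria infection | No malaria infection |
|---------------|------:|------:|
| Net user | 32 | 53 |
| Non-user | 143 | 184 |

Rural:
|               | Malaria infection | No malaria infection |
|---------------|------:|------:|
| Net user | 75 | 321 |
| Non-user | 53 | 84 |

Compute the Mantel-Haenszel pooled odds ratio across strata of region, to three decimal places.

OR_MH = Σ(aᵢdᵢ/nᵢ) / Σ(bᵢcᵢ/nᵢ), where nᵢ is the stratum total.
Stratum 1 (Urban): n = 412; a·d/n = 32·184/412 = 14.2913; b·c/n = 53·143/412 = 18.3956
Stratum 2 (Rural): n = 533; a·d/n = 75·84/533 = 11.8199; b·c/n = 321·53/533 = 31.9193
OR_MH = (14.2913 + 11.8199) / (18.3956 + 31.9193) = 26.1111 / 50.3150 = 0.51895

0.519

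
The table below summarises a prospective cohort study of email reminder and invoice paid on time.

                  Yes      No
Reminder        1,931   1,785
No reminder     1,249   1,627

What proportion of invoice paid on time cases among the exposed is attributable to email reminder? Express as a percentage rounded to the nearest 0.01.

16.43

Cells: a = 1931, b = 1785, c = 1249, d = 1627.
Risk in exposed = 1931/3716 = 0.51964; risk in unexposed = 1249/2876 = 0.43428.
RR = 0.51964/0.43428 = 1.19656
AR% = (RR − 1)/RR × 100 = (1.19656 − 1)/1.19656 × 100 = 16.4268%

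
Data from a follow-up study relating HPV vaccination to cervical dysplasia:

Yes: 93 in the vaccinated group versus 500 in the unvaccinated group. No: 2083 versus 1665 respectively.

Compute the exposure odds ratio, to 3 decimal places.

From the description: a = 93, b = 2083, c = 500, d = 1665.
OR = (a·d)/(b·c) = (93 × 1665) / (2083 × 500) = 154845 / 1041500 = 0.14867
Exposure is associated with lower odds of cervical dysplasia (OR = 0.15 < 1).

0.149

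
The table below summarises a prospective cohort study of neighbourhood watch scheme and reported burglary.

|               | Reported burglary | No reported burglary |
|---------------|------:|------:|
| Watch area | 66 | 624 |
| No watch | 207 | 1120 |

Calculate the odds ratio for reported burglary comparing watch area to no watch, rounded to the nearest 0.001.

Cells: a = 66, b = 624, c = 207, d = 1120.
OR = (a·d)/(b·c) = (66 × 1120) / (624 × 207) = 73920 / 129168 = 0.57228
Exposure is associated with lower odds of reported burglary (OR = 0.57 < 1).

0.572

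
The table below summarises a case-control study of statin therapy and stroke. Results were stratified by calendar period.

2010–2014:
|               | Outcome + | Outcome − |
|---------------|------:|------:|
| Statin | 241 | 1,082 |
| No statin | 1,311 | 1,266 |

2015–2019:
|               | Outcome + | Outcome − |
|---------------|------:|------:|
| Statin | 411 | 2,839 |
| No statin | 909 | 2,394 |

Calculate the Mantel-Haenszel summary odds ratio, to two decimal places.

0.30

OR_MH = Σ(aᵢdᵢ/nᵢ) / Σ(bᵢcᵢ/nᵢ), where nᵢ is the stratum total.
Stratum 1 (2010–2014): n = 3900; a·d/n = 241·1266/3900 = 78.2323; b·c/n = 1082·1311/3900 = 363.7185
Stratum 2 (2015–2019): n = 6553; a·d/n = 411·2394/6553 = 150.1502; b·c/n = 2839·909/6553 = 393.8121
OR_MH = (78.2323 + 150.1502) / (363.7185 + 393.8121) = 228.3825 / 757.5306 = 0.30148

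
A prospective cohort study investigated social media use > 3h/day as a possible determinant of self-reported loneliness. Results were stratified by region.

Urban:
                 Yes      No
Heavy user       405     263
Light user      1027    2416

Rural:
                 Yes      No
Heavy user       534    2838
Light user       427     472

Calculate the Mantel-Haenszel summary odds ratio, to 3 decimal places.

OR_MH = Σ(aᵢdᵢ/nᵢ) / Σ(bᵢcᵢ/nᵢ), where nᵢ is the stratum total.
Stratum 1 (Urban): n = 4111; a·d/n = 405·2416/4111 = 238.0151; b·c/n = 263·1027/4111 = 65.7020
Stratum 2 (Rural): n = 4271; a·d/n = 534·472/4271 = 59.0138; b·c/n = 2838·427/4271 = 283.7336
OR_MH = (238.0151 + 59.0138) / (65.7020 + 283.7336) = 297.0289 / 349.4356 = 0.85002

0.850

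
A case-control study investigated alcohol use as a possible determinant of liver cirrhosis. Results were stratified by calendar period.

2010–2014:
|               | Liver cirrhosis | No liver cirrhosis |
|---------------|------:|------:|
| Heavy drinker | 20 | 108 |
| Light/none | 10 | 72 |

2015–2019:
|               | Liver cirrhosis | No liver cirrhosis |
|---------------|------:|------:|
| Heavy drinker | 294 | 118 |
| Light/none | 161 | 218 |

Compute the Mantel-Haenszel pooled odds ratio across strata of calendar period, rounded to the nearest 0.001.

OR_MH = Σ(aᵢdᵢ/nᵢ) / Σ(bᵢcᵢ/nᵢ), where nᵢ is the stratum total.
Stratum 1 (2010–2014): n = 210; a·d/n = 20·72/210 = 6.8571; b·c/n = 108·10/210 = 5.1429
Stratum 2 (2015–2019): n = 791; a·d/n = 294·218/791 = 81.0265; b·c/n = 118·161/791 = 24.0177
OR_MH = (6.8571 + 81.0265) / (5.1429 + 24.0177) = 87.8837 / 29.1606 = 3.01379

3.014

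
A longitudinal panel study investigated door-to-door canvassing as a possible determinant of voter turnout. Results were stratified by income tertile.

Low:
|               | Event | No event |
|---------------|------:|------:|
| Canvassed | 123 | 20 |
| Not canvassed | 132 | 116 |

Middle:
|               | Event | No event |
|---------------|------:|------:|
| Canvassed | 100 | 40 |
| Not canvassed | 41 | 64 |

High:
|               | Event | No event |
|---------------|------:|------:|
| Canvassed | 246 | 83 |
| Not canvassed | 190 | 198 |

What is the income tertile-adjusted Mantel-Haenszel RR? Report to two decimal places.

1.60

RR_MH = Σ(aᵢ·n₀ᵢ/nᵢ) / Σ(cᵢ·n₁ᵢ/nᵢ), with n₁ᵢ = aᵢ+bᵢ (exposed), n₀ᵢ = cᵢ+dᵢ (unexposed), nᵢ = n₁ᵢ+n₀ᵢ.
Stratum 1 (Low): n₁ = 143, n₀ = 248, n = 391; a·n₀/n = 123·248/391 = 78.0153; c·n₁/n = 132·143/391 = 48.2762
Stratum 2 (Middle): n₁ = 140, n₀ = 105, n = 245; a·n₀/n = 100·105/245 = 42.8571; c·n₁/n = 41·140/245 = 23.4286
Stratum 3 (High): n₁ = 329, n₀ = 388, n = 717; a·n₀/n = 246·388/717 = 133.1213; c·n₁/n = 190·329/717 = 87.1827
RR_MH = (78.0153 + 42.8571 + 133.1213) / (48.2762 + 23.4286 + 87.1827) = 253.9938 / 158.8875 = 1.59858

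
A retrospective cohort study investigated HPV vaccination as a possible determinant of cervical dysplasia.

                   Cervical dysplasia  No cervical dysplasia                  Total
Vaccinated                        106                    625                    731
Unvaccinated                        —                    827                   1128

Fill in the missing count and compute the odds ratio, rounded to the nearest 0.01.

0.47

The missing cell is in the unexposed row: 1128 − 827 = 301.
So a = 106, b = 625, c = 301, d = 827.
OR = (a·d)/(b·c) = (106 × 827) / (625 × 301) = 87662 / 188125 = 0.46598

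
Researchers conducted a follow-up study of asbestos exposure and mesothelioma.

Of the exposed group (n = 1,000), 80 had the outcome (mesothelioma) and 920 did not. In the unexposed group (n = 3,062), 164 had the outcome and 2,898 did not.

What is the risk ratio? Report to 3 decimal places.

From the description: a = 80, b = 920, c = 164, d = 2898.
Risk in exposed = 80/1000 = 0.08000; risk in unexposed = 164/3062 = 0.05356.
RR = 0.08000 / 0.05356 = 1.49366
The risk among the exposed is 1.49 times that among the unexposed.

1.494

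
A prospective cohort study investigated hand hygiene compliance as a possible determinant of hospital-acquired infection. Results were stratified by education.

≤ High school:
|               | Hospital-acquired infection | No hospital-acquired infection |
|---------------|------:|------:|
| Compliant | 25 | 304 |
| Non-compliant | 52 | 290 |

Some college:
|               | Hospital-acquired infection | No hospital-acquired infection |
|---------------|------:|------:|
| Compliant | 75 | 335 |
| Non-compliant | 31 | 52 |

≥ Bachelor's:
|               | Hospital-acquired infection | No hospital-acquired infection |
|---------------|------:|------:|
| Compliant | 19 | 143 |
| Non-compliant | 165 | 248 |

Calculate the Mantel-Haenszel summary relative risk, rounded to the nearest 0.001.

RR_MH = Σ(aᵢ·n₀ᵢ/nᵢ) / Σ(cᵢ·n₁ᵢ/nᵢ), with n₁ᵢ = aᵢ+bᵢ (exposed), n₀ᵢ = cᵢ+dᵢ (unexposed), nᵢ = n₁ᵢ+n₀ᵢ.
Stratum 1 (≤ High school): n₁ = 329, n₀ = 342, n = 671; a·n₀/n = 25·342/671 = 12.7422; c·n₁/n = 52·329/671 = 25.4963
Stratum 2 (Some college): n₁ = 410, n₀ = 83, n = 493; a·n₀/n = 75·83/493 = 12.6268; c·n₁/n = 31·410/493 = 25.7809
Stratum 3 (≥ Bachelor's): n₁ = 162, n₀ = 413, n = 575; a·n₀/n = 19·413/575 = 13.6470; c·n₁/n = 165·162/575 = 46.4870
RR_MH = (12.7422 + 12.6268 + 13.6470) / (25.4963 + 25.7809 + 46.4870) = 39.0159 / 97.7642 = 0.39908

0.399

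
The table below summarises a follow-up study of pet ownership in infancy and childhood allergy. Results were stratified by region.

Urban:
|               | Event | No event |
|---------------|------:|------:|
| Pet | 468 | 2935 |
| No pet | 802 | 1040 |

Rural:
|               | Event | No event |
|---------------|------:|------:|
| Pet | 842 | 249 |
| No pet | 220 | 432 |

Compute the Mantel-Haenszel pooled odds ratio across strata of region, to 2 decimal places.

OR_MH = Σ(aᵢdᵢ/nᵢ) / Σ(bᵢcᵢ/nᵢ), where nᵢ is the stratum total.
Stratum 1 (Urban): n = 5245; a·d/n = 468·1040/5245 = 92.7969; b·c/n = 2935·802/5245 = 448.7836
Stratum 2 (Rural): n = 1743; a·d/n = 842·432/1743 = 208.6885; b·c/n = 249·220/1743 = 31.4286
OR_MH = (92.7969 + 208.6885) / (448.7836 + 31.4286) = 301.4854 / 480.2122 = 0.62782

0.63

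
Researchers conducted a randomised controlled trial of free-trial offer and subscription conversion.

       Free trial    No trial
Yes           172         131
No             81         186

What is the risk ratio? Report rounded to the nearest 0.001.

Reading the table with exposure as columns: a = 172 (Free trial, case), b = 81 (Free trial, non-case), c = 131 (No trial, case), d = 186.
Risk in exposed = 172/253 = 0.67984; risk in unexposed = 131/317 = 0.41325.
RR = 0.67984 / 0.41325 = 1.64511
The risk among the exposed is 1.65 times that among the unexposed.

1.645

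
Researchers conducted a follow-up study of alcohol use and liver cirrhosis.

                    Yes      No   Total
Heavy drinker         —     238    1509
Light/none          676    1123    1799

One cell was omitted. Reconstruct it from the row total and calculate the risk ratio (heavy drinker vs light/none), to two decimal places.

2.24

The missing cell is in the exposed row: 1509 − 238 = 1271.
So a = 1271, b = 238, c = 676, d = 1123.
RR = [a/(a+b)] / [c/(c+d)] = (1271/1509) / (676/1799) = 0.84228/0.37576 = 2.24151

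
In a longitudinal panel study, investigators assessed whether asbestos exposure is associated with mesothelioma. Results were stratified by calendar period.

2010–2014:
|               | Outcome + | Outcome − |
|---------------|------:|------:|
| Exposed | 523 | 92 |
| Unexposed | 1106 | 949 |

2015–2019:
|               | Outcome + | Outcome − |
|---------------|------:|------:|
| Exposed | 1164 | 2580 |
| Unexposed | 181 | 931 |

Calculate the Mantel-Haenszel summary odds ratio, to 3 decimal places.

3.046

OR_MH = Σ(aᵢdᵢ/nᵢ) / Σ(bᵢcᵢ/nᵢ), where nᵢ is the stratum total.
Stratum 1 (2010–2014): n = 2670; a·d/n = 523·949/2670 = 185.8903; b·c/n = 92·1106/2670 = 38.1094
Stratum 2 (2015–2019): n = 4856; a·d/n = 1164·931/4856 = 223.1639; b·c/n = 2580·181/4856 = 96.1656
OR_MH = (185.8903 + 223.1639) / (38.1094 + 96.1656) = 409.0542 / 134.2749 = 3.04639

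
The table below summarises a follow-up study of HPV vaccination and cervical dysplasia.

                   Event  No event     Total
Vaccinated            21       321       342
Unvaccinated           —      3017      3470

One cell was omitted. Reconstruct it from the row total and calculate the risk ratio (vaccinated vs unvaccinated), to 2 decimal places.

The missing cell is in the unexposed row: 3470 − 3017 = 453.
So a = 21, b = 321, c = 453, d = 3017.
RR = [a/(a+b)] / [c/(c+d)] = (21/342) / (453/3470) = 0.06140/0.13055 = 0.47035

0.47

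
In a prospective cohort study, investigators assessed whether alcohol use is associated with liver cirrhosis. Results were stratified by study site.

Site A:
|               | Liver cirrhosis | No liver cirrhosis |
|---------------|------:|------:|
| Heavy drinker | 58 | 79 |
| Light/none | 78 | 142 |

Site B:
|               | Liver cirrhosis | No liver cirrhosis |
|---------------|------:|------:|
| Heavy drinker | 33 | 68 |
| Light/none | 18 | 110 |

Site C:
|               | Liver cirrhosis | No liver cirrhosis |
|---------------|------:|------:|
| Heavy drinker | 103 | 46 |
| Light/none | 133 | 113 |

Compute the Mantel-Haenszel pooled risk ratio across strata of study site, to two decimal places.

1.34

RR_MH = Σ(aᵢ·n₀ᵢ/nᵢ) / Σ(cᵢ·n₁ᵢ/nᵢ), with n₁ᵢ = aᵢ+bᵢ (exposed), n₀ᵢ = cᵢ+dᵢ (unexposed), nᵢ = n₁ᵢ+n₀ᵢ.
Stratum 1 (Site A): n₁ = 137, n₀ = 220, n = 357; a·n₀/n = 58·220/357 = 35.7423; c·n₁/n = 78·137/357 = 29.9328
Stratum 2 (Site B): n₁ = 101, n₀ = 128, n = 229; a·n₀/n = 33·128/229 = 18.4454; c·n₁/n = 18·101/229 = 7.9389
Stratum 3 (Site C): n₁ = 149, n₀ = 246, n = 395; a·n₀/n = 103·246/395 = 64.1468; c·n₁/n = 133·149/395 = 50.1696
RR_MH = (35.7423 + 18.4454 + 64.1468) / (29.9328 + 7.9389 + 50.1696) = 118.3345 / 88.0413 = 1.34408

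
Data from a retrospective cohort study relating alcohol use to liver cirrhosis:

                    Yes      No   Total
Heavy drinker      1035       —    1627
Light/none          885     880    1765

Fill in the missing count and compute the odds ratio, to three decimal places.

1.738

The missing cell is in the exposed row: 1627 − 1035 = 592.
So a = 1035, b = 592, c = 885, d = 880.
OR = (a·d)/(b·c) = (1035 × 880) / (592 × 885) = 910800 / 523920 = 1.73843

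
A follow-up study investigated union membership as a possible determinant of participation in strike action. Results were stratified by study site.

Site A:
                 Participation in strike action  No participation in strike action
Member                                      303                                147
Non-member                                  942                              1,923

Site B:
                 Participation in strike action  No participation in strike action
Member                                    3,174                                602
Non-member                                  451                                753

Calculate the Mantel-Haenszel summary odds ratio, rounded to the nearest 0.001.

OR_MH = Σ(aᵢdᵢ/nᵢ) / Σ(bᵢcᵢ/nᵢ), where nᵢ is the stratum total.
Stratum 1 (Site A): n = 3315; a·d/n = 303·1923/3315 = 175.7674; b·c/n = 147·942/3315 = 41.7719
Stratum 2 (Site B): n = 4980; a·d/n = 3174·753/4980 = 479.9241; b·c/n = 602·451/4980 = 54.5185
OR_MH = (175.7674 + 479.9241) / (41.7719 + 54.5185) = 655.6915 / 96.2904 = 6.80952

6.810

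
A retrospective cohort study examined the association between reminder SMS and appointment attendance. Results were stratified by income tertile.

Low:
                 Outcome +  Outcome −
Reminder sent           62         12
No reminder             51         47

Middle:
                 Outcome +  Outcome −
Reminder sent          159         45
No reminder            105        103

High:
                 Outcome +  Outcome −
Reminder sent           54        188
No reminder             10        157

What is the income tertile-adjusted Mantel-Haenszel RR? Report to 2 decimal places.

RR_MH = Σ(aᵢ·n₀ᵢ/nᵢ) / Σ(cᵢ·n₁ᵢ/nᵢ), with n₁ᵢ = aᵢ+bᵢ (exposed), n₀ᵢ = cᵢ+dᵢ (unexposed), nᵢ = n₁ᵢ+n₀ᵢ.
Stratum 1 (Low): n₁ = 74, n₀ = 98, n = 172; a·n₀/n = 62·98/172 = 35.3256; c·n₁/n = 51·74/172 = 21.9419
Stratum 2 (Middle): n₁ = 204, n₀ = 208, n = 412; a·n₀/n = 159·208/412 = 80.2718; c·n₁/n = 105·204/412 = 51.9903
Stratum 3 (High): n₁ = 242, n₀ = 167, n = 409; a·n₀/n = 54·167/409 = 22.0489; c·n₁/n = 10·242/409 = 5.9169
RR_MH = (35.3256 + 80.2718 + 22.0489) / (21.9419 + 51.9903 + 5.9169) = 137.6463 / 79.8490 = 1.72383

1.72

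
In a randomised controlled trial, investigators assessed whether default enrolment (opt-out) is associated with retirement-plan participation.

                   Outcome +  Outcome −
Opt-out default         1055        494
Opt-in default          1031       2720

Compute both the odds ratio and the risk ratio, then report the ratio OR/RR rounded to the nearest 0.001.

Cells: a = 1055, b = 494, c = 1031, d = 2720.
OR = (1055·2720)/(494·1031) = 2869600/509314 = 5.63425
Risk in exposed = 1055/1549 = 0.68108; risk in unexposed = 1031/3751 = 0.27486; RR = 2.47793
OR/RR = 5.63425 / 2.47793 = 2.27377
The outcome is not rare, so the OR lies further from 1 than the RR.

2.274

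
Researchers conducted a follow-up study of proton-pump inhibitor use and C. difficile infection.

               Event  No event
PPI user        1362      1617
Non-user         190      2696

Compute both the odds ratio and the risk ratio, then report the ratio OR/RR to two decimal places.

Cells: a = 1362, b = 1617, c = 190, d = 2696.
OR = (1362·2696)/(1617·190) = 3671952/307230 = 11.95180
Risk in exposed = 1362/2979 = 0.45720; risk in unexposed = 190/2886 = 0.06584; RR = 6.94463
OR/RR = 11.95180 / 6.94463 = 1.72101
The outcome is not rare, so the OR lies further from 1 than the RR.

1.72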